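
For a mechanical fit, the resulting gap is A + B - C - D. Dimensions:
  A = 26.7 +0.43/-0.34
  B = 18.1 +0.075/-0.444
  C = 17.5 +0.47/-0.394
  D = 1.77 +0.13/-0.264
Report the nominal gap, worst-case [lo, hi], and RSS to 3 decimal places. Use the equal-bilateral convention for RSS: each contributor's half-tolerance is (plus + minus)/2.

nominal=25.530 wc=[24.146,26.693] rss=0.664

Stack each dimension's contribution:
  +A: nom +26.700 → Σnom=26.700; wc +0.430/-0.340 → slack +0.430/-0.340; half-tol=0.385, Σhalf²=0.148225
  +B: nom +18.100 → Σnom=44.800; wc +0.075/-0.444 → slack +0.505/-0.784; half-tol=0.260, Σhalf²=0.215565
  -C: nom -17.500 → Σnom=27.300; wc +0.394/-0.470 → slack +0.899/-1.254; half-tol=0.432, Σhalf²=0.402189
  -D: nom -1.770 → Σnom=25.530; wc +0.264/-0.130 → slack +1.163/-1.384; half-tol=0.197, Σhalf²=0.440998
Nominal = 25.530. Worst-case = [25.530 - 1.384, 25.530 + 1.163] = [24.146, 26.693]. RSS = √0.440998 = 0.664.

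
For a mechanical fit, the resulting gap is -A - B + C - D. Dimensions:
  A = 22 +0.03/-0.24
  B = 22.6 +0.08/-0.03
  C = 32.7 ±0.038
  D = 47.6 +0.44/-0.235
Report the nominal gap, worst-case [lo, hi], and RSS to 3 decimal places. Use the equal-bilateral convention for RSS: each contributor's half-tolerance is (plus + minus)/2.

nominal=-59.500 wc=[-60.088,-58.957] rss=0.370

Stack each dimension's contribution:
  -A: nom -22.000 → Σnom=-22.000; wc +0.240/-0.030 → slack +0.240/-0.030; half-tol=0.135, Σhalf²=0.018225
  -B: nom -22.600 → Σnom=-44.600; wc +0.030/-0.080 → slack +0.270/-0.110; half-tol=0.055, Σhalf²=0.021250
  +C: nom +32.700 → Σnom=-11.900; wc +0.038/-0.038 → slack +0.308/-0.148; half-tol=0.038, Σhalf²=0.022694
  -D: nom -47.600 → Σnom=-59.500; wc +0.235/-0.440 → slack +0.543/-0.588; half-tol=0.338, Σhalf²=0.136600
Nominal = -59.500. Worst-case = [-59.500 - 0.588, -59.500 + 0.543] = [-60.088, -58.957]. RSS = √0.136600 = 0.370.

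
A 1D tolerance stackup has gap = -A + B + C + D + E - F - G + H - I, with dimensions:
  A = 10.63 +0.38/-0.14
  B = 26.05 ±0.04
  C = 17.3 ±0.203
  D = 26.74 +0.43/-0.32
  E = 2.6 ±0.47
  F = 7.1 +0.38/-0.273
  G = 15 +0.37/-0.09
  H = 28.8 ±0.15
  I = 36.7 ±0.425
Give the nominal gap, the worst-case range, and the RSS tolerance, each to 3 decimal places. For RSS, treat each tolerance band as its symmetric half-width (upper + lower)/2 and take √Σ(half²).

Stack each dimension's contribution:
  -A: nom -10.630 → Σnom=-10.630; wc +0.140/-0.380 → slack +0.140/-0.380; half-tol=0.260, Σhalf²=0.067600
  +B: nom +26.050 → Σnom=15.420; wc +0.040/-0.040 → slack +0.180/-0.420; half-tol=0.040, Σhalf²=0.069200
  +C: nom +17.300 → Σnom=32.720; wc +0.203/-0.203 → slack +0.383/-0.623; half-tol=0.203, Σhalf²=0.110409
  +D: nom +26.740 → Σnom=59.460; wc +0.430/-0.320 → slack +0.813/-0.943; half-tol=0.375, Σhalf²=0.251034
  +E: nom +2.600 → Σnom=62.060; wc +0.470/-0.470 → slack +1.283/-1.413; half-tol=0.470, Σhalf²=0.471934
  -F: nom -7.100 → Σnom=54.960; wc +0.273/-0.380 → slack +1.556/-1.793; half-tol=0.327, Σhalf²=0.578536
  -G: nom -15.000 → Σnom=39.960; wc +0.090/-0.370 → slack +1.646/-2.163; half-tol=0.230, Σhalf²=0.631436
  +H: nom +28.800 → Σnom=68.760; wc +0.150/-0.150 → slack +1.796/-2.313; half-tol=0.150, Σhalf²=0.653936
  -I: nom -36.700 → Σnom=32.060; wc +0.425/-0.425 → slack +2.221/-2.738; half-tol=0.425, Σhalf²=0.834561
Nominal = 32.060. Worst-case = [32.060 - 2.738, 32.060 + 2.221] = [29.322, 34.281]. RSS = √0.834561 = 0.914.

nominal=32.060 wc=[29.322,34.281] rss=0.914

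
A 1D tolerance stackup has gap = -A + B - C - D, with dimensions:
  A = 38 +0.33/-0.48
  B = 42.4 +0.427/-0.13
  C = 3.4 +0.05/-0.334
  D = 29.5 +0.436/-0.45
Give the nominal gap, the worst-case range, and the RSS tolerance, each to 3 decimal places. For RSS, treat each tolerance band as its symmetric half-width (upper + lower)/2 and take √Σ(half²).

nominal=-28.500 wc=[-29.446,-26.809] rss=0.689

Stack each dimension's contribution:
  -A: nom -38.000 → Σnom=-38.000; wc +0.480/-0.330 → slack +0.480/-0.330; half-tol=0.405, Σhalf²=0.164025
  +B: nom +42.400 → Σnom=4.400; wc +0.427/-0.130 → slack +0.907/-0.460; half-tol=0.278, Σhalf²=0.241587
  -C: nom -3.400 → Σnom=1.000; wc +0.334/-0.050 → slack +1.241/-0.510; half-tol=0.192, Σhalf²=0.278451
  -D: nom -29.500 → Σnom=-28.500; wc +0.450/-0.436 → slack +1.691/-0.946; half-tol=0.443, Σhalf²=0.474700
Nominal = -28.500. Worst-case = [-28.500 - 0.946, -28.500 + 1.691] = [-29.446, -26.809]. RSS = √0.474700 = 0.689.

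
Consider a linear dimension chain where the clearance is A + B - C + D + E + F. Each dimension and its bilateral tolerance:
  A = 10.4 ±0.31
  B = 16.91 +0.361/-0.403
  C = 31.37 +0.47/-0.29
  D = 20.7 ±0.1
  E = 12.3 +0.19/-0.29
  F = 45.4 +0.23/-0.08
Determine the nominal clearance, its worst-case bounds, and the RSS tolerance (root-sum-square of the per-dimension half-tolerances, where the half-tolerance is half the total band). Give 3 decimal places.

Stack each dimension's contribution:
  +A: nom +10.400 → Σnom=10.400; wc +0.310/-0.310 → slack +0.310/-0.310; half-tol=0.310, Σhalf²=0.096100
  +B: nom +16.910 → Σnom=27.310; wc +0.361/-0.403 → slack +0.671/-0.713; half-tol=0.382, Σhalf²=0.242024
  -C: nom -31.370 → Σnom=-4.060; wc +0.290/-0.470 → slack +0.961/-1.183; half-tol=0.380, Σhalf²=0.386424
  +D: nom +20.700 → Σnom=16.640; wc +0.100/-0.100 → slack +1.061/-1.283; half-tol=0.100, Σhalf²=0.396424
  +E: nom +12.300 → Σnom=28.940; wc +0.190/-0.290 → slack +1.251/-1.573; half-tol=0.240, Σhalf²=0.454024
  +F: nom +45.400 → Σnom=74.340; wc +0.230/-0.080 → slack +1.481/-1.653; half-tol=0.155, Σhalf²=0.478049
Nominal = 74.340. Worst-case = [74.340 - 1.653, 74.340 + 1.481] = [72.687, 75.821]. RSS = √0.478049 = 0.691.

nominal=74.340 wc=[72.687,75.821] rss=0.691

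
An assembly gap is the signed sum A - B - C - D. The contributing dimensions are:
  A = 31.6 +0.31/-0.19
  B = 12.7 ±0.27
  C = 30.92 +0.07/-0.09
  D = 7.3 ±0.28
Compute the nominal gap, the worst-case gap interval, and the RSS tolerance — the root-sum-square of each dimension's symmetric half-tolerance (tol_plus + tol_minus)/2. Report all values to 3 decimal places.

Stack each dimension's contribution:
  +A: nom +31.600 → Σnom=31.600; wc +0.310/-0.190 → slack +0.310/-0.190; half-tol=0.250, Σhalf²=0.062500
  -B: nom -12.700 → Σnom=18.900; wc +0.270/-0.270 → slack +0.580/-0.460; half-tol=0.270, Σhalf²=0.135400
  -C: nom -30.920 → Σnom=-12.020; wc +0.090/-0.070 → slack +0.670/-0.530; half-tol=0.080, Σhalf²=0.141800
  -D: nom -7.300 → Σnom=-19.320; wc +0.280/-0.280 → slack +0.950/-0.810; half-tol=0.280, Σhalf²=0.220200
Nominal = -19.320. Worst-case = [-19.320 - 0.810, -19.320 + 0.950] = [-20.130, -18.370]. RSS = √0.220200 = 0.469.

nominal=-19.320 wc=[-20.130,-18.370] rss=0.469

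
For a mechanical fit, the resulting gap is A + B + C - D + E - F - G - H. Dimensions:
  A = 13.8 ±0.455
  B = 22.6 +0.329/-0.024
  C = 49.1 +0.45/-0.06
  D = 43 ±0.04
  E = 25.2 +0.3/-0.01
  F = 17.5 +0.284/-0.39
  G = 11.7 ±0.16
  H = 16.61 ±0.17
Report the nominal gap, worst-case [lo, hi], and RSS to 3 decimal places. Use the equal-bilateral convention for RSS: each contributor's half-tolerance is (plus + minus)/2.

nominal=21.890 wc=[20.687,24.184] rss=0.705

Stack each dimension's contribution:
  +A: nom +13.800 → Σnom=13.800; wc +0.455/-0.455 → slack +0.455/-0.455; half-tol=0.455, Σhalf²=0.207025
  +B: nom +22.600 → Σnom=36.400; wc +0.329/-0.024 → slack +0.784/-0.479; half-tol=0.177, Σhalf²=0.238177
  +C: nom +49.100 → Σnom=85.500; wc +0.450/-0.060 → slack +1.234/-0.539; half-tol=0.255, Σhalf²=0.303202
  -D: nom -43.000 → Σnom=42.500; wc +0.040/-0.040 → slack +1.274/-0.579; half-tol=0.040, Σhalf²=0.304802
  +E: nom +25.200 → Σnom=67.700; wc +0.300/-0.010 → slack +1.574/-0.589; half-tol=0.155, Σhalf²=0.328827
  -F: nom -17.500 → Σnom=50.200; wc +0.390/-0.284 → slack +1.964/-0.873; half-tol=0.337, Σhalf²=0.442396
  -G: nom -11.700 → Σnom=38.500; wc +0.160/-0.160 → slack +2.124/-1.033; half-tol=0.160, Σhalf²=0.467996
  -H: nom -16.610 → Σnom=21.890; wc +0.170/-0.170 → slack +2.294/-1.203; half-tol=0.170, Σhalf²=0.496896
Nominal = 21.890. Worst-case = [21.890 - 1.203, 21.890 + 2.294] = [20.687, 24.184]. RSS = √0.496896 = 0.705.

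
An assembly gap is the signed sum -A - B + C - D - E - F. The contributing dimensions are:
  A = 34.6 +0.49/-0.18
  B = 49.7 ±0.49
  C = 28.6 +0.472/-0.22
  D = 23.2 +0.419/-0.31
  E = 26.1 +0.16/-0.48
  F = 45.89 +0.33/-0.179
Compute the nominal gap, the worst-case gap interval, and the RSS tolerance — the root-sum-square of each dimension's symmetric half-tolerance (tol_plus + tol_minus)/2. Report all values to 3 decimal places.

nominal=-150.890 wc=[-152.999,-148.779] rss=0.879

Stack each dimension's contribution:
  -A: nom -34.600 → Σnom=-34.600; wc +0.180/-0.490 → slack +0.180/-0.490; half-tol=0.335, Σhalf²=0.112225
  -B: nom -49.700 → Σnom=-84.300; wc +0.490/-0.490 → slack +0.670/-0.980; half-tol=0.490, Σhalf²=0.352325
  +C: nom +28.600 → Σnom=-55.700; wc +0.472/-0.220 → slack +1.142/-1.200; half-tol=0.346, Σhalf²=0.472041
  -D: nom -23.200 → Σnom=-78.900; wc +0.310/-0.419 → slack +1.452/-1.619; half-tol=0.364, Σhalf²=0.604901
  -E: nom -26.100 → Σnom=-105.000; wc +0.480/-0.160 → slack +1.932/-1.779; half-tol=0.320, Σhalf²=0.707301
  -F: nom -45.890 → Σnom=-150.890; wc +0.179/-0.330 → slack +2.111/-2.109; half-tol=0.255, Σhalf²=0.772072
Nominal = -150.890. Worst-case = [-150.890 - 2.109, -150.890 + 2.111] = [-152.999, -148.779]. RSS = √0.772072 = 0.879.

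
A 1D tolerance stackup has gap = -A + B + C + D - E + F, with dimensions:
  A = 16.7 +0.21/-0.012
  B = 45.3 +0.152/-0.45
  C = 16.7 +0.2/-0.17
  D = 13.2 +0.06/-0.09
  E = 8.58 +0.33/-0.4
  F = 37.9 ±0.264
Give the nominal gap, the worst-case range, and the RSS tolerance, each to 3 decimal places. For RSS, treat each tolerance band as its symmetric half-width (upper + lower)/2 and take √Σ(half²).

Stack each dimension's contribution:
  -A: nom -16.700 → Σnom=-16.700; wc +0.012/-0.210 → slack +0.012/-0.210; half-tol=0.111, Σhalf²=0.012321
  +B: nom +45.300 → Σnom=28.600; wc +0.152/-0.450 → slack +0.164/-0.660; half-tol=0.301, Σhalf²=0.102922
  +C: nom +16.700 → Σnom=45.300; wc +0.200/-0.170 → slack +0.364/-0.830; half-tol=0.185, Σhalf²=0.137147
  +D: nom +13.200 → Σnom=58.500; wc +0.060/-0.090 → slack +0.424/-0.920; half-tol=0.075, Σhalf²=0.142772
  -E: nom -8.580 → Σnom=49.920; wc +0.400/-0.330 → slack +0.824/-1.250; half-tol=0.365, Σhalf²=0.275997
  +F: nom +37.900 → Σnom=87.820; wc +0.264/-0.264 → slack +1.088/-1.514; half-tol=0.264, Σhalf²=0.345693
Nominal = 87.820. Worst-case = [87.820 - 1.514, 87.820 + 1.088] = [86.306, 88.908]. RSS = √0.345693 = 0.588.

nominal=87.820 wc=[86.306,88.908] rss=0.588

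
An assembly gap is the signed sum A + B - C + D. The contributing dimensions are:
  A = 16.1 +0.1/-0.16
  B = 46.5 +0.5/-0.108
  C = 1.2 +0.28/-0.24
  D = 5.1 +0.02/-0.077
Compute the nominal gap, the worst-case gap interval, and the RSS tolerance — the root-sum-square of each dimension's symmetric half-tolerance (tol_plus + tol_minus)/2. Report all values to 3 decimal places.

Stack each dimension's contribution:
  +A: nom +16.100 → Σnom=16.100; wc +0.100/-0.160 → slack +0.100/-0.160; half-tol=0.130, Σhalf²=0.016900
  +B: nom +46.500 → Σnom=62.600; wc +0.500/-0.108 → slack +0.600/-0.268; half-tol=0.304, Σhalf²=0.109316
  -C: nom -1.200 → Σnom=61.400; wc +0.240/-0.280 → slack +0.840/-0.548; half-tol=0.260, Σhalf²=0.176916
  +D: nom +5.100 → Σnom=66.500; wc +0.020/-0.077 → slack +0.860/-0.625; half-tol=0.049, Σhalf²=0.179268
Nominal = 66.500. Worst-case = [66.500 - 0.625, 66.500 + 0.860] = [65.875, 67.360]. RSS = √0.179268 = 0.423.

nominal=66.500 wc=[65.875,67.360] rss=0.423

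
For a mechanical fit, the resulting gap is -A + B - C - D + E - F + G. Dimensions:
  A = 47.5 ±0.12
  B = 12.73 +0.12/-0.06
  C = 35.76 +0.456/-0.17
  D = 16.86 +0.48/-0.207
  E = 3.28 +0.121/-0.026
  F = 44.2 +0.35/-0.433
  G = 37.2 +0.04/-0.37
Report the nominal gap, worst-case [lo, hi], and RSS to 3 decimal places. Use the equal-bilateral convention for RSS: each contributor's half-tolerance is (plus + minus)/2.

Stack each dimension's contribution:
  -A: nom -47.500 → Σnom=-47.500; wc +0.120/-0.120 → slack +0.120/-0.120; half-tol=0.120, Σhalf²=0.014400
  +B: nom +12.730 → Σnom=-34.770; wc +0.120/-0.060 → slack +0.240/-0.180; half-tol=0.090, Σhalf²=0.022500
  -C: nom -35.760 → Σnom=-70.530; wc +0.170/-0.456 → slack +0.410/-0.636; half-tol=0.313, Σhalf²=0.120469
  -D: nom -16.860 → Σnom=-87.390; wc +0.207/-0.480 → slack +0.617/-1.116; half-tol=0.343, Σhalf²=0.238461
  +E: nom +3.280 → Σnom=-84.110; wc +0.121/-0.026 → slack +0.738/-1.142; half-tol=0.073, Σhalf²=0.243863
  -F: nom -44.200 → Σnom=-128.310; wc +0.433/-0.350 → slack +1.171/-1.492; half-tol=0.391, Σhalf²=0.397136
  +G: nom +37.200 → Σnom=-91.110; wc +0.040/-0.370 → slack +1.211/-1.862; half-tol=0.205, Σhalf²=0.439161
Nominal = -91.110. Worst-case = [-91.110 - 1.862, -91.110 + 1.211] = [-92.972, -89.899]. RSS = √0.439161 = 0.663.

nominal=-91.110 wc=[-92.972,-89.899] rss=0.663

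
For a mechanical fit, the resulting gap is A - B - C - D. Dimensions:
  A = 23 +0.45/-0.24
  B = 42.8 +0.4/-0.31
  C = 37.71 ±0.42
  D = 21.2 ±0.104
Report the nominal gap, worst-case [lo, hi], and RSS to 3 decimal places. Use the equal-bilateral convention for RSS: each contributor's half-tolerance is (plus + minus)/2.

Stack each dimension's contribution:
  +A: nom +23.000 → Σnom=23.000; wc +0.450/-0.240 → slack +0.450/-0.240; half-tol=0.345, Σhalf²=0.119025
  -B: nom -42.800 → Σnom=-19.800; wc +0.310/-0.400 → slack +0.760/-0.640; half-tol=0.355, Σhalf²=0.245050
  -C: nom -37.710 → Σnom=-57.510; wc +0.420/-0.420 → slack +1.180/-1.060; half-tol=0.420, Σhalf²=0.421450
  -D: nom -21.200 → Σnom=-78.710; wc +0.104/-0.104 → slack +1.284/-1.164; half-tol=0.104, Σhalf²=0.432266
Nominal = -78.710. Worst-case = [-78.710 - 1.164, -78.710 + 1.284] = [-79.874, -77.426]. RSS = √0.432266 = 0.657.

nominal=-78.710 wc=[-79.874,-77.426] rss=0.657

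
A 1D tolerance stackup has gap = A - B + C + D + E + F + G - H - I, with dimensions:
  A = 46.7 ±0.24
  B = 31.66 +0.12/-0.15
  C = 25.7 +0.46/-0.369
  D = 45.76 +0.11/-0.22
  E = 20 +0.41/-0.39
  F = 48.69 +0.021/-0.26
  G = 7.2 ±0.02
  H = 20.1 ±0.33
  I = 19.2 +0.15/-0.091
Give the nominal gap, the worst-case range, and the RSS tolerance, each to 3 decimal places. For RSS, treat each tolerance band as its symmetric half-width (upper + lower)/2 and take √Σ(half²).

Stack each dimension's contribution:
  +A: nom +46.700 → Σnom=46.700; wc +0.240/-0.240 → slack +0.240/-0.240; half-tol=0.240, Σhalf²=0.057600
  -B: nom -31.660 → Σnom=15.040; wc +0.150/-0.120 → slack +0.390/-0.360; half-tol=0.135, Σhalf²=0.075825
  +C: nom +25.700 → Σnom=40.740; wc +0.460/-0.369 → slack +0.850/-0.729; half-tol=0.414, Σhalf²=0.247635
  +D: nom +45.760 → Σnom=86.500; wc +0.110/-0.220 → slack +0.960/-0.949; half-tol=0.165, Σhalf²=0.274860
  +E: nom +20.000 → Σnom=106.500; wc +0.410/-0.390 → slack +1.370/-1.339; half-tol=0.400, Σhalf²=0.434860
  +F: nom +48.690 → Σnom=155.190; wc +0.021/-0.260 → slack +1.391/-1.599; half-tol=0.141, Σhalf²=0.454601
  +G: nom +7.200 → Σnom=162.390; wc +0.020/-0.020 → slack +1.411/-1.619; half-tol=0.020, Σhalf²=0.455001
  -H: nom -20.100 → Σnom=142.290; wc +0.330/-0.330 → slack +1.741/-1.949; half-tol=0.330, Σhalf²=0.563901
  -I: nom -19.200 → Σnom=123.090; wc +0.091/-0.150 → slack +1.832/-2.099; half-tol=0.120, Σhalf²=0.578421
Nominal = 123.090. Worst-case = [123.090 - 2.099, 123.090 + 1.832] = [120.991, 124.922]. RSS = √0.578421 = 0.761.

nominal=123.090 wc=[120.991,124.922] rss=0.761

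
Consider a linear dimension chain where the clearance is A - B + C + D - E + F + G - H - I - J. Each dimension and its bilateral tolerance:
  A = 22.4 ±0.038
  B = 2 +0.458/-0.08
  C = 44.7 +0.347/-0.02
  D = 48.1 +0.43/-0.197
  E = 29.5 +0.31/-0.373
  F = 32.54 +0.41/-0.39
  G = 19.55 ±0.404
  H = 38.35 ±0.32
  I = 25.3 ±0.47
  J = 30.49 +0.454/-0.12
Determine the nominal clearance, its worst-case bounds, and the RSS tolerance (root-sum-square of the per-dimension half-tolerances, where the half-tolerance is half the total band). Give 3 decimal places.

nominal=41.650 wc=[38.589,44.642] rss=1.025

Stack each dimension's contribution:
  +A: nom +22.400 → Σnom=22.400; wc +0.038/-0.038 → slack +0.038/-0.038; half-tol=0.038, Σhalf²=0.001444
  -B: nom -2.000 → Σnom=20.400; wc +0.080/-0.458 → slack +0.118/-0.496; half-tol=0.269, Σhalf²=0.073805
  +C: nom +44.700 → Σnom=65.100; wc +0.347/-0.020 → slack +0.465/-0.516; half-tol=0.183, Σhalf²=0.107477
  +D: nom +48.100 → Σnom=113.200; wc +0.430/-0.197 → slack +0.895/-0.713; half-tol=0.314, Σhalf²=0.205760
  -E: nom -29.500 → Σnom=83.700; wc +0.373/-0.310 → slack +1.268/-1.023; half-tol=0.342, Σhalf²=0.322382
  +F: nom +32.540 → Σnom=116.240; wc +0.410/-0.390 → slack +1.678/-1.413; half-tol=0.400, Σhalf²=0.482382
  +G: nom +19.550 → Σnom=135.790; wc +0.404/-0.404 → slack +2.082/-1.817; half-tol=0.404, Σhalf²=0.645598
  -H: nom -38.350 → Σnom=97.440; wc +0.320/-0.320 → slack +2.402/-2.137; half-tol=0.320, Σhalf²=0.747998
  -I: nom -25.300 → Σnom=72.140; wc +0.470/-0.470 → slack +2.872/-2.607; half-tol=0.470, Σhalf²=0.968898
  -J: nom -30.490 → Σnom=41.650; wc +0.120/-0.454 → slack +2.992/-3.061; half-tol=0.287, Σhalf²=1.051267
Nominal = 41.650. Worst-case = [41.650 - 3.061, 41.650 + 2.992] = [38.589, 44.642]. RSS = √1.051267 = 1.025.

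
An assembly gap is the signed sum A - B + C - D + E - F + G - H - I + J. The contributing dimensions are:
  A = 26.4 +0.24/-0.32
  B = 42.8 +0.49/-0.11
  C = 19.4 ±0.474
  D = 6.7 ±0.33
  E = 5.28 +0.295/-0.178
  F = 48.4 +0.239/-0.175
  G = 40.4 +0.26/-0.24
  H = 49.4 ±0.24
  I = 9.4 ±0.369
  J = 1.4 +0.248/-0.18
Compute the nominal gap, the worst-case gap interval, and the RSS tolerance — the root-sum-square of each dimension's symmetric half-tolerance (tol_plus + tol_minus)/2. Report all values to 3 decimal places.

Stack each dimension's contribution:
  +A: nom +26.400 → Σnom=26.400; wc +0.240/-0.320 → slack +0.240/-0.320; half-tol=0.280, Σhalf²=0.078400
  -B: nom -42.800 → Σnom=-16.400; wc +0.110/-0.490 → slack +0.350/-0.810; half-tol=0.300, Σhalf²=0.168400
  +C: nom +19.400 → Σnom=3.000; wc +0.474/-0.474 → slack +0.824/-1.284; half-tol=0.474, Σhalf²=0.393076
  -D: nom -6.700 → Σnom=-3.700; wc +0.330/-0.330 → slack +1.154/-1.614; half-tol=0.330, Σhalf²=0.501976
  +E: nom +5.280 → Σnom=1.580; wc +0.295/-0.178 → slack +1.449/-1.792; half-tol=0.236, Σhalf²=0.557908
  -F: nom -48.400 → Σnom=-46.820; wc +0.175/-0.239 → slack +1.624/-2.031; half-tol=0.207, Σhalf²=0.600757
  +G: nom +40.400 → Σnom=-6.420; wc +0.260/-0.240 → slack +1.884/-2.271; half-tol=0.250, Σhalf²=0.663257
  -H: nom -49.400 → Σnom=-55.820; wc +0.240/-0.240 → slack +2.124/-2.511; half-tol=0.240, Σhalf²=0.720857
  -I: nom -9.400 → Σnom=-65.220; wc +0.369/-0.369 → slack +2.493/-2.880; half-tol=0.369, Σhalf²=0.857018
  +J: nom +1.400 → Σnom=-63.820; wc +0.248/-0.180 → slack +2.741/-3.060; half-tol=0.214, Σhalf²=0.902814
Nominal = -63.820. Worst-case = [-63.820 - 3.060, -63.820 + 2.741] = [-66.880, -61.079]. RSS = √0.902814 = 0.950.

nominal=-63.820 wc=[-66.880,-61.079] rss=0.950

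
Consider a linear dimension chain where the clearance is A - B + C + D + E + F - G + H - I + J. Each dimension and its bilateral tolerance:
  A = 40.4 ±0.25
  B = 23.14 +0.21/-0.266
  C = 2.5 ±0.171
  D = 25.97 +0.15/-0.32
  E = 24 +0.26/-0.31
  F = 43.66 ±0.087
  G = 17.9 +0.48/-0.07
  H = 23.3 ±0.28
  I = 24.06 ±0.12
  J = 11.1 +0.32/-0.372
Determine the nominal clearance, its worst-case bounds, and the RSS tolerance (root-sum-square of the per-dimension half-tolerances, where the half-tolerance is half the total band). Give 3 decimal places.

nominal=105.830 wc=[103.230,107.804] rss=0.762

Stack each dimension's contribution:
  +A: nom +40.400 → Σnom=40.400; wc +0.250/-0.250 → slack +0.250/-0.250; half-tol=0.250, Σhalf²=0.062500
  -B: nom -23.140 → Σnom=17.260; wc +0.266/-0.210 → slack +0.516/-0.460; half-tol=0.238, Σhalf²=0.119144
  +C: nom +2.500 → Σnom=19.760; wc +0.171/-0.171 → slack +0.687/-0.631; half-tol=0.171, Σhalf²=0.148385
  +D: nom +25.970 → Σnom=45.730; wc +0.150/-0.320 → slack +0.837/-0.951; half-tol=0.235, Σhalf²=0.203610
  +E: nom +24.000 → Σnom=69.730; wc +0.260/-0.310 → slack +1.097/-1.261; half-tol=0.285, Σhalf²=0.284835
  +F: nom +43.660 → Σnom=113.390; wc +0.087/-0.087 → slack +1.184/-1.348; half-tol=0.087, Σhalf²=0.292404
  -G: nom -17.900 → Σnom=95.490; wc +0.070/-0.480 → slack +1.254/-1.828; half-tol=0.275, Σhalf²=0.368029
  +H: nom +23.300 → Σnom=118.790; wc +0.280/-0.280 → slack +1.534/-2.108; half-tol=0.280, Σhalf²=0.446429
  -I: nom -24.060 → Σnom=94.730; wc +0.120/-0.120 → slack +1.654/-2.228; half-tol=0.120, Σhalf²=0.460829
  +J: nom +11.100 → Σnom=105.830; wc +0.320/-0.372 → slack +1.974/-2.600; half-tol=0.346, Σhalf²=0.580545
Nominal = 105.830. Worst-case = [105.830 - 2.600, 105.830 + 1.974] = [103.230, 107.804]. RSS = √0.580545 = 0.762.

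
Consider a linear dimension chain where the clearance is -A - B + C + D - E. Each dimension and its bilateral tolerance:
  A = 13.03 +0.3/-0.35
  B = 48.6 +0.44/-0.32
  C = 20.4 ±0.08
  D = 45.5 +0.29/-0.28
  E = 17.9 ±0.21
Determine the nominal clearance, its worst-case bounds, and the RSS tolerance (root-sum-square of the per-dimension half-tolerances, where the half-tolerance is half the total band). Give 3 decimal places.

Stack each dimension's contribution:
  -A: nom -13.030 → Σnom=-13.030; wc +0.350/-0.300 → slack +0.350/-0.300; half-tol=0.325, Σhalf²=0.105625
  -B: nom -48.600 → Σnom=-61.630; wc +0.320/-0.440 → slack +0.670/-0.740; half-tol=0.380, Σhalf²=0.250025
  +C: nom +20.400 → Σnom=-41.230; wc +0.080/-0.080 → slack +0.750/-0.820; half-tol=0.080, Σhalf²=0.256425
  +D: nom +45.500 → Σnom=4.270; wc +0.290/-0.280 → slack +1.040/-1.100; half-tol=0.285, Σhalf²=0.337650
  -E: nom -17.900 → Σnom=-13.630; wc +0.210/-0.210 → slack +1.250/-1.310; half-tol=0.210, Σhalf²=0.381750
Nominal = -13.630. Worst-case = [-13.630 - 1.310, -13.630 + 1.250] = [-14.940, -12.380]. RSS = √0.381750 = 0.618.

nominal=-13.630 wc=[-14.940,-12.380] rss=0.618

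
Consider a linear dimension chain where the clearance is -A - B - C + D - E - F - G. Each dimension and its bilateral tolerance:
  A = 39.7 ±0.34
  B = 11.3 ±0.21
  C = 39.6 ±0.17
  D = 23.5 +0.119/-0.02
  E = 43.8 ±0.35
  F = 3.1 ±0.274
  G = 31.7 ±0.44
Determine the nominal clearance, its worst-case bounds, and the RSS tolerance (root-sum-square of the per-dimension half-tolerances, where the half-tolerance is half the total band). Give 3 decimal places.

Stack each dimension's contribution:
  -A: nom -39.700 → Σnom=-39.700; wc +0.340/-0.340 → slack +0.340/-0.340; half-tol=0.340, Σhalf²=0.115600
  -B: nom -11.300 → Σnom=-51.000; wc +0.210/-0.210 → slack +0.550/-0.550; half-tol=0.210, Σhalf²=0.159700
  -C: nom -39.600 → Σnom=-90.600; wc +0.170/-0.170 → slack +0.720/-0.720; half-tol=0.170, Σhalf²=0.188600
  +D: nom +23.500 → Σnom=-67.100; wc +0.119/-0.020 → slack +0.839/-0.740; half-tol=0.069, Σhalf²=0.193430
  -E: nom -43.800 → Σnom=-110.900; wc +0.350/-0.350 → slack +1.189/-1.090; half-tol=0.350, Σhalf²=0.315930
  -F: nom -3.100 → Σnom=-114.000; wc +0.274/-0.274 → slack +1.463/-1.364; half-tol=0.274, Σhalf²=0.391006
  -G: nom -31.700 → Σnom=-145.700; wc +0.440/-0.440 → slack +1.903/-1.804; half-tol=0.440, Σhalf²=0.584606
Nominal = -145.700. Worst-case = [-145.700 - 1.804, -145.700 + 1.903] = [-147.504, -143.797]. RSS = √0.584606 = 0.765.

nominal=-145.700 wc=[-147.504,-143.797] rss=0.765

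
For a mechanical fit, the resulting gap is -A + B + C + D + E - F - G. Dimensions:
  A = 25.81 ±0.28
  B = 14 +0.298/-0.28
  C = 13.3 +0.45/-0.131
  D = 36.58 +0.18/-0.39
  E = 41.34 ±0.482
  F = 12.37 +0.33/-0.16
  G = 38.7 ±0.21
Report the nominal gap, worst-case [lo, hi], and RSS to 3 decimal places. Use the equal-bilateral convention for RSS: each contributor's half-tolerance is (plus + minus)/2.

nominal=28.340 wc=[26.237,30.400] rss=0.815

Stack each dimension's contribution:
  -A: nom -25.810 → Σnom=-25.810; wc +0.280/-0.280 → slack +0.280/-0.280; half-tol=0.280, Σhalf²=0.078400
  +B: nom +14.000 → Σnom=-11.810; wc +0.298/-0.280 → slack +0.578/-0.560; half-tol=0.289, Σhalf²=0.161921
  +C: nom +13.300 → Σnom=1.490; wc +0.450/-0.131 → slack +1.028/-0.691; half-tol=0.290, Σhalf²=0.246311
  +D: nom +36.580 → Σnom=38.070; wc +0.180/-0.390 → slack +1.208/-1.081; half-tol=0.285, Σhalf²=0.327536
  +E: nom +41.340 → Σnom=79.410; wc +0.482/-0.482 → slack +1.690/-1.563; half-tol=0.482, Σhalf²=0.559860
  -F: nom -12.370 → Σnom=67.040; wc +0.160/-0.330 → slack +1.850/-1.893; half-tol=0.245, Σhalf²=0.619885
  -G: nom -38.700 → Σnom=28.340; wc +0.210/-0.210 → slack +2.060/-2.103; half-tol=0.210, Σhalf²=0.663985
Nominal = 28.340. Worst-case = [28.340 - 2.103, 28.340 + 2.060] = [26.237, 30.400]. RSS = √0.663985 = 0.815.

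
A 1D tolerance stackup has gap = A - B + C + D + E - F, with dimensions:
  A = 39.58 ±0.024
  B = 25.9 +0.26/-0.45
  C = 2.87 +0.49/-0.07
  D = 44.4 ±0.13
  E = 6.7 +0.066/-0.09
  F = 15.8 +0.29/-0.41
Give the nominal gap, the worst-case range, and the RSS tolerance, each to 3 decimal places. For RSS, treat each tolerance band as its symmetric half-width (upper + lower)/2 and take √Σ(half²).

Stack each dimension's contribution:
  +A: nom +39.580 → Σnom=39.580; wc +0.024/-0.024 → slack +0.024/-0.024; half-tol=0.024, Σhalf²=0.000576
  -B: nom -25.900 → Σnom=13.680; wc +0.450/-0.260 → slack +0.474/-0.284; half-tol=0.355, Σhalf²=0.126601
  +C: nom +2.870 → Σnom=16.550; wc +0.490/-0.070 → slack +0.964/-0.354; half-tol=0.280, Σhalf²=0.205001
  +D: nom +44.400 → Σnom=60.950; wc +0.130/-0.130 → slack +1.094/-0.484; half-tol=0.130, Σhalf²=0.221901
  +E: nom +6.700 → Σnom=67.650; wc +0.066/-0.090 → slack +1.160/-0.574; half-tol=0.078, Σhalf²=0.227985
  -F: nom -15.800 → Σnom=51.850; wc +0.410/-0.290 → slack +1.570/-0.864; half-tol=0.350, Σhalf²=0.350485
Nominal = 51.850. Worst-case = [51.850 - 0.864, 51.850 + 1.570] = [50.986, 53.420]. RSS = √0.350485 = 0.592.

nominal=51.850 wc=[50.986,53.420] rss=0.592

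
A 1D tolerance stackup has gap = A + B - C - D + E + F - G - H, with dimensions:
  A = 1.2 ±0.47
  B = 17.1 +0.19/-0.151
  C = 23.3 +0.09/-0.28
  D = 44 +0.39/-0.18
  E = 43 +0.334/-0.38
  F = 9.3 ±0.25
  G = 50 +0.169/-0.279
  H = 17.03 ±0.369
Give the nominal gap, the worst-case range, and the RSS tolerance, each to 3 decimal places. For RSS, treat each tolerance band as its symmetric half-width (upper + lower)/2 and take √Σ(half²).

Stack each dimension's contribution:
  +A: nom +1.200 → Σnom=1.200; wc +0.470/-0.470 → slack +0.470/-0.470; half-tol=0.470, Σhalf²=0.220900
  +B: nom +17.100 → Σnom=18.300; wc +0.190/-0.151 → slack +0.660/-0.621; half-tol=0.170, Σhalf²=0.249970
  -C: nom -23.300 → Σnom=-5.000; wc +0.280/-0.090 → slack +0.940/-0.711; half-tol=0.185, Σhalf²=0.284195
  -D: nom -44.000 → Σnom=-49.000; wc +0.180/-0.390 → slack +1.120/-1.101; half-tol=0.285, Σhalf²=0.365420
  +E: nom +43.000 → Σnom=-6.000; wc +0.334/-0.380 → slack +1.454/-1.481; half-tol=0.357, Σhalf²=0.492869
  +F: nom +9.300 → Σnom=3.300; wc +0.250/-0.250 → slack +1.704/-1.731; half-tol=0.250, Σhalf²=0.555369
  -G: nom -50.000 → Σnom=-46.700; wc +0.279/-0.169 → slack +1.983/-1.900; half-tol=0.224, Σhalf²=0.605545
  -H: nom -17.030 → Σnom=-63.730; wc +0.369/-0.369 → slack +2.352/-2.269; half-tol=0.369, Σhalf²=0.741706
Nominal = -63.730. Worst-case = [-63.730 - 2.269, -63.730 + 2.352] = [-65.999, -61.378]. RSS = √0.741706 = 0.861.

nominal=-63.730 wc=[-65.999,-61.378] rss=0.861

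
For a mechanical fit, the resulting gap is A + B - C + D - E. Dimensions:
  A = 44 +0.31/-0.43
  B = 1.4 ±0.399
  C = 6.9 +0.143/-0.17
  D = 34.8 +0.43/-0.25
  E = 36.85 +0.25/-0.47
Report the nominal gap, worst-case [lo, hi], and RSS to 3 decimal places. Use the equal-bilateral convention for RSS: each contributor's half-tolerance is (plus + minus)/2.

nominal=36.450 wc=[34.978,38.229] rss=0.752

Stack each dimension's contribution:
  +A: nom +44.000 → Σnom=44.000; wc +0.310/-0.430 → slack +0.310/-0.430; half-tol=0.370, Σhalf²=0.136900
  +B: nom +1.400 → Σnom=45.400; wc +0.399/-0.399 → slack +0.709/-0.829; half-tol=0.399, Σhalf²=0.296101
  -C: nom -6.900 → Σnom=38.500; wc +0.170/-0.143 → slack +0.879/-0.972; half-tol=0.157, Σhalf²=0.320593
  +D: nom +34.800 → Σnom=73.300; wc +0.430/-0.250 → slack +1.309/-1.222; half-tol=0.340, Σhalf²=0.436193
  -E: nom -36.850 → Σnom=36.450; wc +0.470/-0.250 → slack +1.779/-1.472; half-tol=0.360, Σhalf²=0.565793
Nominal = 36.450. Worst-case = [36.450 - 1.472, 36.450 + 1.779] = [34.978, 38.229]. RSS = √0.565793 = 0.752.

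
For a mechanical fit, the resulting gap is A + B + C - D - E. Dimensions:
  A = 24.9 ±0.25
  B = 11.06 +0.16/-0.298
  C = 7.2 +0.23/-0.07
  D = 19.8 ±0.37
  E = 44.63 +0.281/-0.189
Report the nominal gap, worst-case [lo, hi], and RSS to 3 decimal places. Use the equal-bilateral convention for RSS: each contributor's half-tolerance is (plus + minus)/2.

nominal=-21.270 wc=[-22.539,-20.071] rss=0.574

Stack each dimension's contribution:
  +A: nom +24.900 → Σnom=24.900; wc +0.250/-0.250 → slack +0.250/-0.250; half-tol=0.250, Σhalf²=0.062500
  +B: nom +11.060 → Σnom=35.960; wc +0.160/-0.298 → slack +0.410/-0.548; half-tol=0.229, Σhalf²=0.114941
  +C: nom +7.200 → Σnom=43.160; wc +0.230/-0.070 → slack +0.640/-0.618; half-tol=0.150, Σhalf²=0.137441
  -D: nom -19.800 → Σnom=23.360; wc +0.370/-0.370 → slack +1.010/-0.988; half-tol=0.370, Σhalf²=0.274341
  -E: nom -44.630 → Σnom=-21.270; wc +0.189/-0.281 → slack +1.199/-1.269; half-tol=0.235, Σhalf²=0.329566
Nominal = -21.270. Worst-case = [-21.270 - 1.269, -21.270 + 1.199] = [-22.539, -20.071]. RSS = √0.329566 = 0.574.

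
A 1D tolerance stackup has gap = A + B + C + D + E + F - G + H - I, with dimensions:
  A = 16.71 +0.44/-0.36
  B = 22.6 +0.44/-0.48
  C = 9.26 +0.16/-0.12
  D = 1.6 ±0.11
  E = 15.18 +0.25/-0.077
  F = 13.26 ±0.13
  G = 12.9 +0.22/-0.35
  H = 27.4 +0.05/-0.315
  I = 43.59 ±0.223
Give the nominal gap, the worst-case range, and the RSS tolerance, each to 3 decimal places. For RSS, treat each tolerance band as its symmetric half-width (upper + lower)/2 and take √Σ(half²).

nominal=49.520 wc=[47.485,51.673] rss=0.782

Stack each dimension's contribution:
  +A: nom +16.710 → Σnom=16.710; wc +0.440/-0.360 → slack +0.440/-0.360; half-tol=0.400, Σhalf²=0.160000
  +B: nom +22.600 → Σnom=39.310; wc +0.440/-0.480 → slack +0.880/-0.840; half-tol=0.460, Σhalf²=0.371600
  +C: nom +9.260 → Σnom=48.570; wc +0.160/-0.120 → slack +1.040/-0.960; half-tol=0.140, Σhalf²=0.391200
  +D: nom +1.600 → Σnom=50.170; wc +0.110/-0.110 → slack +1.150/-1.070; half-tol=0.110, Σhalf²=0.403300
  +E: nom +15.180 → Σnom=65.350; wc +0.250/-0.077 → slack +1.400/-1.147; half-tol=0.164, Σhalf²=0.430032
  +F: nom +13.260 → Σnom=78.610; wc +0.130/-0.130 → slack +1.530/-1.277; half-tol=0.130, Σhalf²=0.446932
  -G: nom -12.900 → Σnom=65.710; wc +0.350/-0.220 → slack +1.880/-1.497; half-tol=0.285, Σhalf²=0.528157
  +H: nom +27.400 → Σnom=93.110; wc +0.050/-0.315 → slack +1.930/-1.812; half-tol=0.182, Σhalf²=0.561464
  -I: nom -43.590 → Σnom=49.520; wc +0.223/-0.223 → slack +2.153/-2.035; half-tol=0.223, Σhalf²=0.611193
Nominal = 49.520. Worst-case = [49.520 - 2.035, 49.520 + 2.153] = [47.485, 51.673]. RSS = √0.611193 = 0.782.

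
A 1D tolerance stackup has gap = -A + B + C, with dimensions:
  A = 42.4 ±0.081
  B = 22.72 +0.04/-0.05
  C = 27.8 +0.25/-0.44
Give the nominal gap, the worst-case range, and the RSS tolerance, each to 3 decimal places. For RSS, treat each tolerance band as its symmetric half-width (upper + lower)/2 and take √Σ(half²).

Stack each dimension's contribution:
  -A: nom -42.400 → Σnom=-42.400; wc +0.081/-0.081 → slack +0.081/-0.081; half-tol=0.081, Σhalf²=0.006561
  +B: nom +22.720 → Σnom=-19.680; wc +0.040/-0.050 → slack +0.121/-0.131; half-tol=0.045, Σhalf²=0.008586
  +C: nom +27.800 → Σnom=8.120; wc +0.250/-0.440 → slack +0.371/-0.571; half-tol=0.345, Σhalf²=0.127611
Nominal = 8.120. Worst-case = [8.120 - 0.571, 8.120 + 0.371] = [7.549, 8.491]. RSS = √0.127611 = 0.357.

nominal=8.120 wc=[7.549,8.491] rss=0.357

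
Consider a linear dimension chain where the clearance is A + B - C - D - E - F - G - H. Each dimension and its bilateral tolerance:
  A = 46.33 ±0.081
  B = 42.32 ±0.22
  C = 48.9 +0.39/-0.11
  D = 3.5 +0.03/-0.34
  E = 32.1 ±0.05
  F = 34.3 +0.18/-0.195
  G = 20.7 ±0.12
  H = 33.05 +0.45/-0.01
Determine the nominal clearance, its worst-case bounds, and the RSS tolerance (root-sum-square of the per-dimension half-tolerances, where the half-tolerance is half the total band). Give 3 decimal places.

nominal=-83.900 wc=[-85.421,-82.774] rss=0.507

Stack each dimension's contribution:
  +A: nom +46.330 → Σnom=46.330; wc +0.081/-0.081 → slack +0.081/-0.081; half-tol=0.081, Σhalf²=0.006561
  +B: nom +42.320 → Σnom=88.650; wc +0.220/-0.220 → slack +0.301/-0.301; half-tol=0.220, Σhalf²=0.054961
  -C: nom -48.900 → Σnom=39.750; wc +0.110/-0.390 → slack +0.411/-0.691; half-tol=0.250, Σhalf²=0.117461
  -D: nom -3.500 → Σnom=36.250; wc +0.340/-0.030 → slack +0.751/-0.721; half-tol=0.185, Σhalf²=0.151686
  -E: nom -32.100 → Σnom=4.150; wc +0.050/-0.050 → slack +0.801/-0.771; half-tol=0.050, Σhalf²=0.154186
  -F: nom -34.300 → Σnom=-30.150; wc +0.195/-0.180 → slack +0.996/-0.951; half-tol=0.188, Σhalf²=0.189342
  -G: nom -20.700 → Σnom=-50.850; wc +0.120/-0.120 → slack +1.116/-1.071; half-tol=0.120, Σhalf²=0.203742
  -H: nom -33.050 → Σnom=-83.900; wc +0.010/-0.450 → slack +1.126/-1.521; half-tol=0.230, Σhalf²=0.256642
Nominal = -83.900. Worst-case = [-83.900 - 1.521, -83.900 + 1.126] = [-85.421, -82.774]. RSS = √0.256642 = 0.507.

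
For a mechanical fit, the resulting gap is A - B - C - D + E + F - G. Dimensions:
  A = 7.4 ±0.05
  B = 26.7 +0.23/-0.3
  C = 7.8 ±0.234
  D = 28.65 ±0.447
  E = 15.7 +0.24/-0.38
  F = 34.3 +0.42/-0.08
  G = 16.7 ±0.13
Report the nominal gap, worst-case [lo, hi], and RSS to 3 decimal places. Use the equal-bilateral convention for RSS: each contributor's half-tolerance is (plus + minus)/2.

Stack each dimension's contribution:
  +A: nom +7.400 → Σnom=7.400; wc +0.050/-0.050 → slack +0.050/-0.050; half-tol=0.050, Σhalf²=0.002500
  -B: nom -26.700 → Σnom=-19.300; wc +0.300/-0.230 → slack +0.350/-0.280; half-tol=0.265, Σhalf²=0.072725
  -C: nom -7.800 → Σnom=-27.100; wc +0.234/-0.234 → slack +0.584/-0.514; half-tol=0.234, Σhalf²=0.127481
  -D: nom -28.650 → Σnom=-55.750; wc +0.447/-0.447 → slack +1.031/-0.961; half-tol=0.447, Σhalf²=0.327290
  +E: nom +15.700 → Σnom=-40.050; wc +0.240/-0.380 → slack +1.271/-1.341; half-tol=0.310, Σhalf²=0.423390
  +F: nom +34.300 → Σnom=-5.750; wc +0.420/-0.080 → slack +1.691/-1.421; half-tol=0.250, Σhalf²=0.485890
  -G: nom -16.700 → Σnom=-22.450; wc +0.130/-0.130 → slack +1.821/-1.551; half-tol=0.130, Σhalf²=0.502790
Nominal = -22.450. Worst-case = [-22.450 - 1.551, -22.450 + 1.821] = [-24.001, -20.629]. RSS = √0.502790 = 0.709.

nominal=-22.450 wc=[-24.001,-20.629] rss=0.709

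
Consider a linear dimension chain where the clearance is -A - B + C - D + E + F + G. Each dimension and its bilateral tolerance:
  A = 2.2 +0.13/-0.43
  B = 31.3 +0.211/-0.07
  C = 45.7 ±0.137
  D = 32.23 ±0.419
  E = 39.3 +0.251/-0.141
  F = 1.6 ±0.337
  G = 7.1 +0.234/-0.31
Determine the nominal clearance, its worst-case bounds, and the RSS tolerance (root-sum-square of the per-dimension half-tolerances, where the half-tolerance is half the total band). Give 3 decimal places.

nominal=27.970 wc=[26.285,29.848] rss=0.720

Stack each dimension's contribution:
  -A: nom -2.200 → Σnom=-2.200; wc +0.430/-0.130 → slack +0.430/-0.130; half-tol=0.280, Σhalf²=0.078400
  -B: nom -31.300 → Σnom=-33.500; wc +0.070/-0.211 → slack +0.500/-0.341; half-tol=0.141, Σhalf²=0.098140
  +C: nom +45.700 → Σnom=12.200; wc +0.137/-0.137 → slack +0.637/-0.478; half-tol=0.137, Σhalf²=0.116909
  -D: nom -32.230 → Σnom=-20.030; wc +0.419/-0.419 → slack +1.056/-0.897; half-tol=0.419, Σhalf²=0.292470
  +E: nom +39.300 → Σnom=19.270; wc +0.251/-0.141 → slack +1.307/-1.038; half-tol=0.196, Σhalf²=0.330886
  +F: nom +1.600 → Σnom=20.870; wc +0.337/-0.337 → slack +1.644/-1.375; half-tol=0.337, Σhalf²=0.444455
  +G: nom +7.100 → Σnom=27.970; wc +0.234/-0.310 → slack +1.878/-1.685; half-tol=0.272, Σhalf²=0.518439
Nominal = 27.970. Worst-case = [27.970 - 1.685, 27.970 + 1.878] = [26.285, 29.848]. RSS = √0.518439 = 0.720.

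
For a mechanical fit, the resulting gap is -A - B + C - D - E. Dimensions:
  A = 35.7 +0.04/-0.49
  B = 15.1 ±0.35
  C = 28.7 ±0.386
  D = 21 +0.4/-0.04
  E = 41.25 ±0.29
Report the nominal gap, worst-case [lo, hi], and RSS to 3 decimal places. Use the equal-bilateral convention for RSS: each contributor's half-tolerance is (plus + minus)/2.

nominal=-84.350 wc=[-85.816,-82.794] rss=0.689

Stack each dimension's contribution:
  -A: nom -35.700 → Σnom=-35.700; wc +0.490/-0.040 → slack +0.490/-0.040; half-tol=0.265, Σhalf²=0.070225
  -B: nom -15.100 → Σnom=-50.800; wc +0.350/-0.350 → slack +0.840/-0.390; half-tol=0.350, Σhalf²=0.192725
  +C: nom +28.700 → Σnom=-22.100; wc +0.386/-0.386 → slack +1.226/-0.776; half-tol=0.386, Σhalf²=0.341721
  -D: nom -21.000 → Σnom=-43.100; wc +0.040/-0.400 → slack +1.266/-1.176; half-tol=0.220, Σhalf²=0.390121
  -E: nom -41.250 → Σnom=-84.350; wc +0.290/-0.290 → slack +1.556/-1.466; half-tol=0.290, Σhalf²=0.474221
Nominal = -84.350. Worst-case = [-84.350 - 1.466, -84.350 + 1.556] = [-85.816, -82.794]. RSS = √0.474221 = 0.689.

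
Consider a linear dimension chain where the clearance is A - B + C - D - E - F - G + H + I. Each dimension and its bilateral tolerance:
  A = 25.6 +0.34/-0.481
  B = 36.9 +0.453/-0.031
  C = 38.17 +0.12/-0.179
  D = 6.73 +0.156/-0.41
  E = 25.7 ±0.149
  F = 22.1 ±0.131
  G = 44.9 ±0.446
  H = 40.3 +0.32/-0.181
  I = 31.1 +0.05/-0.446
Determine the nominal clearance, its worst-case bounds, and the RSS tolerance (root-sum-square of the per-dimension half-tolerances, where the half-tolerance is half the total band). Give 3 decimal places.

nominal=-1.160 wc=[-3.782,0.837] rss=0.832

Stack each dimension's contribution:
  +A: nom +25.600 → Σnom=25.600; wc +0.340/-0.481 → slack +0.340/-0.481; half-tol=0.410, Σhalf²=0.168510
  -B: nom -36.900 → Σnom=-11.300; wc +0.031/-0.453 → slack +0.371/-0.934; half-tol=0.242, Σhalf²=0.227074
  +C: nom +38.170 → Σnom=26.870; wc +0.120/-0.179 → slack +0.491/-1.113; half-tol=0.149, Σhalf²=0.249424
  -D: nom -6.730 → Σnom=20.140; wc +0.410/-0.156 → slack +0.901/-1.269; half-tol=0.283, Σhalf²=0.329513
  -E: nom -25.700 → Σnom=-5.560; wc +0.149/-0.149 → slack +1.050/-1.418; half-tol=0.149, Σhalf²=0.351714
  -F: nom -22.100 → Σnom=-27.660; wc +0.131/-0.131 → slack +1.181/-1.549; half-tol=0.131, Σhalf²=0.368875
  -G: nom -44.900 → Σnom=-72.560; wc +0.446/-0.446 → slack +1.627/-1.995; half-tol=0.446, Σhalf²=0.567791
  +H: nom +40.300 → Σnom=-32.260; wc +0.320/-0.181 → slack +1.947/-2.176; half-tol=0.251, Σhalf²=0.630542
  +I: nom +31.100 → Σnom=-1.160; wc +0.050/-0.446 → slack +1.997/-2.622; half-tol=0.248, Σhalf²=0.692046
Nominal = -1.160. Worst-case = [-1.160 - 2.622, -1.160 + 1.997] = [-3.782, 0.837]. RSS = √0.692046 = 0.832.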